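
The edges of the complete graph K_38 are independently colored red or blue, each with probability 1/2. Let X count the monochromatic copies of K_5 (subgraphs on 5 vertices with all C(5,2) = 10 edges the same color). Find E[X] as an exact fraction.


Let X = Σ_S X_S over the C(38, 5) = 501942 subsets S of size 5, where X_S = 1 if the K_5 on S is monochromatic.
For a fixed S, the K_5 on S has C(5, 2) = 10 edges. P[all 10 edges red] = (1/2)^10, and likewise for blue, so P[monochromatic] = 2·(1/2)^10 = 2^{1 − 10} = 1/512.
By linearity of expectation: E[X] = C(38, 5) · 2^{1 − 10} = 501942 · 1/512 = 250971/256.
Numerically: E[X] ≈ 980.35547.

E[X] = C(38,5)·2^(1−C(5,2)) = 250971/256 ≈ 980.35547.


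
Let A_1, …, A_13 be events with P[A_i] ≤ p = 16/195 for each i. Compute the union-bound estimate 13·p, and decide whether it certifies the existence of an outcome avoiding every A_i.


Union bound: P[∪_{i=1}^{13} A_i] ≤ Σ_i P[A_i] ≤ 13·p = 13·(16/195) = 16/15.
Numerically: 16/15 ≈ 1.066667.
Is 16/15 < 1? NO.
Since the bound 16/15 is ≥ 1, the union bound is uninformative here; it does NOT by itself certify existence.

13·p = 16/15 ≈ 1.066667; existence NOT certified by the union bound.


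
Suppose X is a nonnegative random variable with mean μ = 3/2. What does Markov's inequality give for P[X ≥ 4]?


μ = E[X] = 3/2, a = 4.
Markov: P[X ≥ 4] ≤ μ/a = (3/2)/4 = 3/8.
Numerically: ≈ 0.3750.
(Since a = 4 > μ = 1.5000, the bound 3/8 is < 1 and informative.)

P[X ≥ 4] ≤ 3/8 ≈ 0.3750.


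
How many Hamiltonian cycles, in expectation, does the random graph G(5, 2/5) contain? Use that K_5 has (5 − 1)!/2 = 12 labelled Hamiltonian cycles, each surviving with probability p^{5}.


K_5 has (5 − 1)!/2 = 12 labelled Hamiltonian cycles.
For each such Hamiltonian cycle H, let X_H = 1 if all 5 edges of H are present in G. Then P[X_H = 1] = p^{5} = (2/5)^{5} = 32/3125.
By linearity of expectation: E[X] = Σ_H E[X_H] = 12 · p^{5} = 12 · 32/3125 = 384/3125.
Numerically: E[X] ≈ 0.12288.

E[X] = 12 · (2/5)^{5} = 384/3125 ≈ 0.12288.


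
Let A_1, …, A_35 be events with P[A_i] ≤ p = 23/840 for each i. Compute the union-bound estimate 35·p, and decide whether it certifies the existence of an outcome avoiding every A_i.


Union bound: P[∪_{i=1}^{35} A_i] ≤ Σ_i P[A_i] ≤ 35·p = 35·(23/840) = 23/24.
Numerically: 23/24 ≈ 0.9583.
Is 23/24 < 1? YES.
Since P[∪ A_i] ≤ 23/24 < 1, the complement has P[∩ A_i^c] ≥ 1 − 23/24 = 1/24 > 0, so some outcome avoids every A_i.

35·p = 23/24 ≈ 0.9583; existence CERTIFIED by the union bound.


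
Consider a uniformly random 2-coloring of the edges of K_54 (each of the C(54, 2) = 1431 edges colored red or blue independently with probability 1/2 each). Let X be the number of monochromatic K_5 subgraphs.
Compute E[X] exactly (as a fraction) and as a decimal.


Let X = Σ_S X_S over the C(54, 5) = 3162510 subsets S of size 5, where X_S = 1 if the K_5 on S is monochromatic.
For a fixed S, the K_5 on S has C(5, 2) = 10 edges. P[all 10 edges red] = (1/2)^10, and likewise for blue, so P[monochromatic] = 2·(1/2)^10 = 2^{1 − 10} = 1/512.
Summing: E[X] = C(54, 5) · 2^{1 − 10} = 3162510 · 1/512 = 1581255/256.
Numerically: E[X] ≈ 6176.77734.

E[X] = C(54,5)·2^(1−C(5,2)) = 1581255/256 ≈ 6176.77734.


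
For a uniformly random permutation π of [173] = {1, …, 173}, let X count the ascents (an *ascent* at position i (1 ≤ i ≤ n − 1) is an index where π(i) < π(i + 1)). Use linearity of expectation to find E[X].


Write X = Σ X_I over i = 1, …, 172, with X_I the indicator of one ascent.
There are 172 indicators.
For each fixed i, the pair (π(i), π(i+1)) is a uniformly random ordered pair of distinct values from {1, …, 173}; by symmetry P[π(i) < π(i+1)] = 1/2.
By linearity: E[X] = 172 · (1/2) = (173 − 1) · (1/2) = 86 ≈ 86.00000.

E[X] = 86 = 86.00000.


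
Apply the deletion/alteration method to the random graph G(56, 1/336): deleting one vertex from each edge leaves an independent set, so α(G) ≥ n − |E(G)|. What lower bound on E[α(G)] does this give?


E[|E(G)|] = C(56, 2)·p = 1540 · (1/336) = 55/12.
E[α(G)] ≥ n − E[|E(G)|] = 56 − 55/12 = 617/12.
Numerically: ≈ 51.4167.
(This is only a lower bound; the true E[α(G)] may be larger.)

E[α(G)] ≥ 617/12 ≈ 51.4167.


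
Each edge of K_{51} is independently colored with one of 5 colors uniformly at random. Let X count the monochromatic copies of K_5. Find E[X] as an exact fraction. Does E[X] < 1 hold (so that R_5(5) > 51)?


E[X] = C(51, 5) · 5^{1 − 10} = 2349060 · 5^{−9} = 2349060/1953125.
As a reduced fraction: E[X] = 469812/390625 ≈ 1.2027187.
Is E[X] < 1? NO.
Since E[X] ≥ 1, the first-moment bound is inconclusive at n = 51; it does NOT by itself certify R_5(5) > 51.

E[X] = 469812/390625 ≈ 1.2027187; E[X] ≥ 1; first-moment method inconclusive here.


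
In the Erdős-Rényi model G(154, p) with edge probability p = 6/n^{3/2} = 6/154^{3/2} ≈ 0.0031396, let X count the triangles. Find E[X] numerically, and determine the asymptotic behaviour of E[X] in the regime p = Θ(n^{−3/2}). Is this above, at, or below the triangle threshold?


Number of potential triangles: C(154, 3) = 596904.
Each occurs with probability p³ ≈ (0.0031396)³ ≈ 3.0946427e-08.
By linearity: E[X] = C(154, 3)·p³ ≈ 596904 · 3.0946427e-08 ≈ 0.01847.
Since α = 3/2 > 1, p = c/n^{3/2} = o(1/n) is below the triangle threshold p ~ 1/n. Asymptotically E[X] ~ (c³/6)·n^{3(1−α)} = (6³/6)·n^{-1.5} → 0, so by Markov's inequality G has no triangles w.h.p.

E[X] ≈ 0.01847; in regime p = Θ(1/n^{3/2}) E[X] tends to 0 (below the triangle threshold p ~ 1/n).


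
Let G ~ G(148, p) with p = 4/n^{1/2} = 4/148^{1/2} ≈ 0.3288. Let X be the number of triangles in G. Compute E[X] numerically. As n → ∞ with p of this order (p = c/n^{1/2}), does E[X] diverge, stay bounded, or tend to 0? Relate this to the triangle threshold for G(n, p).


Number of potential triangles: C(148, 3) = 529396.
Each occurs with probability p³ ≈ (0.3288)³ ≈ 3.5545727e-02.
By linearity: E[X] = C(148, 3)·p³ ≈ 529396 · 3.5545727e-02 ≈ 18817.76568.
Since α = 1/2 < 1, p = c/n^{1/2} ≫ 1/n is above the triangle threshold p ~ 1/n. Asymptotically E[X] ~ (c³/6)·n^{3(1−α)} = (4³/6)·n^{1.5} → ∞; triangles are abundant w.h.p.

E[X] ≈ 18817.76568; in regime p = Θ(1/n^{1/2}) E[X] diverges (above the triangle threshold p ~ 1/n).


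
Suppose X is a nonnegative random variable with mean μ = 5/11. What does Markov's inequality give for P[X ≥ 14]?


μ = E[X] = 5/11, a = 14.
Markov: P[X ≥ 14] ≤ μ/a = (5/11)/14 = 5/154.
Numerically: ≈ 0.03247.
(Since a = 14 > μ = 0.45455, the bound 5/154 is < 1 and informative.)

P[X ≥ 14] ≤ 5/154 ≈ 0.03247.


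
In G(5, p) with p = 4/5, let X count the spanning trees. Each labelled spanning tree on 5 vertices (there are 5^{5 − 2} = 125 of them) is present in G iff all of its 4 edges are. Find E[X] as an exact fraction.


K_5 has 5^{5 − 2} = 125 labelled spanning trees.
For each such spanning tree H, let X_H = 1 if all 4 edges of H are present in G. Then P[X_H = 1] = p^{4} = (4/5)^{4} = 256/625.
Summing the indicators: E[X] = Σ_H E[X_H] = 125 · p^{4} = 125 · 256/625 = 256/5.
Numerically: E[X] ≈ 51.2.

E[X] = 125 · (4/5)^{4} = 256/5 ≈ 51.2.


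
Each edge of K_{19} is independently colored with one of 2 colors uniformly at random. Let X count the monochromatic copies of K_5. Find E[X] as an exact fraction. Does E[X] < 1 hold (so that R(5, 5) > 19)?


E[X] = C(19, 5) · 2^{1 − 10} = 11628 · 2^{−9} = 11628/512.
As a reduced fraction: E[X] = 2907/128 ≈ 22.710938.
Is E[X] < 1? NO.
Since E[X] ≥ 1, the first-moment bound is inconclusive at n = 19; it does NOT by itself certify R(5, 5) > 19.

E[X] = 2907/128 ≈ 22.710938; E[X] ≥ 1; first-moment method inconclusive here.


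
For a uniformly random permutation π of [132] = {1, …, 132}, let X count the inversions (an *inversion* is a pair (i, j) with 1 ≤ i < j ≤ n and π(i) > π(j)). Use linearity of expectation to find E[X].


Write X = Σ X_I over the C(132, 2) = 8646 pairs i < j, with X_I the indicator of one inversion.
There are 8646 indicators.
For each fixed pair i < j, the values π(i) and π(j) are two distinct elements of {1, …, 132} in uniformly random order; by symmetry P[π(i) > π(j)] = 1/2.
By linearity: E[X] = 8646 · (1/2) = C(132, 2) · (1/2) = 8646/2 = 4323 ≈ 4323.0000.

E[X] = 4323 = 4323.0000.


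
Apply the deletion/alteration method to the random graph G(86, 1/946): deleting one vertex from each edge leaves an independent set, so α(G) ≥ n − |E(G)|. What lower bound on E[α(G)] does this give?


E[|E(G)|] = C(86, 2)·p = 3655 · (1/946) = 85/22.
E[α(G)] ≥ n − E[|E(G)|] = 86 − 85/22 = 1807/22.
Numerically: ≈ 82.136.
(This is only a lower bound; the true E[α(G)] may be larger.)

E[α(G)] ≥ 1807/22 ≈ 82.136.


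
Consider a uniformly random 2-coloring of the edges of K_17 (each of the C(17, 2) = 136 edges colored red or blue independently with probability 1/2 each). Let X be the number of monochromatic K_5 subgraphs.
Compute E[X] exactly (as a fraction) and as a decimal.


Let X = Σ_S X_S over the C(17, 5) = 6188 subsets S of size 5, where X_S = 1 if the K_5 on S is monochromatic.
For a fixed S, the K_5 on S has C(5, 2) = 10 edges. P[all 10 edges red] = (1/2)^10, and likewise for blue, so P[monochromatic] = 2·(1/2)^10 = 2^{1 − 10} = 1/512.
By linearity of expectation: E[X] = C(17, 5) · 2^{1 − 10} = 6188 · 1/512 = 1547/128.
Numerically: E[X] ≈ 12.0859.

E[X] = C(17,5)·2^(1−C(5,2)) = 1547/128 ≈ 12.0859.


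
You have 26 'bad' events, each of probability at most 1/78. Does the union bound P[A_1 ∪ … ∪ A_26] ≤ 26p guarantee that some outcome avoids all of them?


Union bound: P[∪_{i=1}^{26} A_i] ≤ Σ_i P[A_i] ≤ 26·p = 26·(1/78) = 1/3.
Numerically: 1/3 ≈ 0.33333.
Is 1/3 < 1? YES.
Since P[∪ A_i] ≤ 1/3 < 1, the complement has P[∩ A_i^c] ≥ 1 − 1/3 = 2/3 > 0, so some outcome avoids every A_i.

26·p = 1/3 ≈ 0.33333; existence CERTIFIED by the union bound.


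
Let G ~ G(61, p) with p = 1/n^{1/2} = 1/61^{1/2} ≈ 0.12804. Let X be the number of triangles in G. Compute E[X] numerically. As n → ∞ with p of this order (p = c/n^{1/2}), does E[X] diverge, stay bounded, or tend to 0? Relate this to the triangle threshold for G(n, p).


Number of potential triangles: C(61, 3) = 35990.
Each occurs with probability p³ ≈ (0.12804)³ ≈ 2.0989652e-03.
By linearity: E[X] = C(61, 3)·p³ ≈ 35990 · 2.0989652e-03 ≈ 75.54176.
Since α = 1/2 < 1, p = c/n^{1/2} ≫ 1/n is above the triangle threshold p ~ 1/n. Asymptotically E[X] ~ (c³/6)·n^{3(1−α)} = (1³/6)·n^{1.5} → ∞; triangles are abundant w.h.p.

E[X] ≈ 75.54176; in regime p = Θ(1/n^{1/2}) E[X] diverges (above the triangle threshold p ~ 1/n).


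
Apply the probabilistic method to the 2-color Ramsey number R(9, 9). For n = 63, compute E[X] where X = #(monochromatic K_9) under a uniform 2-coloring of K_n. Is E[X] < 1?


E[X] = C(63, 9) · 2^{1 − 36} = 23667689815 · 2^{−35} = 23667689815/34359738368.
As a reduced fraction: E[X] = 23667689815/34359738368 ≈ 0.6888.
Is E[X] < 1? YES.
Since E[X] < 1, there exists a 2-coloring of K_{63} with no monochromatic K_9; hence R(9, 9) > 63.

E[X] = 23667689815/34359738368 ≈ 0.6888; E[X] < 1, so R(9, 9) > 63.


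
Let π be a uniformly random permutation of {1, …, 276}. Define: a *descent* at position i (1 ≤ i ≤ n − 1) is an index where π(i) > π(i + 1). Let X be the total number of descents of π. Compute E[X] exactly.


Write X = Σ X_I over i = 1, …, 275, with X_I the indicator of one descent.
There are 275 indicators.
For each fixed i, the pair (π(i), π(i+1)) is a uniformly random ordered pair of distinct values from {1, …, 276}; by symmetry P[π(i) > π(i+1)] = 1/2.
By linearity: E[X] = 275 · (1/2) = (276 − 1) · (1/2) = 275/2 ≈ 137.500000.

E[X] = 275/2 = 137.500000.


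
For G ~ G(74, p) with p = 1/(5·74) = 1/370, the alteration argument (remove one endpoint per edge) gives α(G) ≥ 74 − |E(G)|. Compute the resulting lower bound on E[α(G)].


E[|E(G)|] = C(74, 2)·p = 2701 · (1/370) = 73/10.
E[α(G)] ≥ n − E[|E(G)|] = 74 − 73/10 = 667/10.
Numerically: ≈ 66.700000.
(This is only a lower bound; the true E[α(G)] may be larger.)

E[α(G)] ≥ 667/10 ≈ 66.700000.


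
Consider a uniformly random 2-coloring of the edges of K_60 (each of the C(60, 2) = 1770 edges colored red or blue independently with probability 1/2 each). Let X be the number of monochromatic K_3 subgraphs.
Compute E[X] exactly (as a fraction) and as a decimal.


Let X = Σ_S X_S over the C(60, 3) = 34220 subsets S of size 3, where X_S = 1 if the K_3 on S is monochromatic.
For a fixed S, the K_3 on S has C(3, 2) = 3 edges. P[all 3 edges red] = (1/2)^3, and likewise for blue, so P[monochromatic] = 2·(1/2)^3 = 2^{1 − 3} = 1/4.
By linearity: E[X] = C(60, 3) · 2^{1 − 3} = 34220 · 1/4 = 8555.
Numerically: E[X] ≈ 8555.000.

E[X] = C(60,3)·2^(1−C(3,2)) = 8555 ≈ 8555.000.


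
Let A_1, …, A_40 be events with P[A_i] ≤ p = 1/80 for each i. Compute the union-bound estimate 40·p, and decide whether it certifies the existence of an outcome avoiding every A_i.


Union bound: P[∪_{i=1}^{40} A_i] ≤ Σ_i P[A_i] ≤ 40·p = 40·(1/80) = 1/2.
Numerically: 1/2 ≈ 0.5000000.
Is 1/2 < 1? YES.
Since P[∪ A_i] ≤ 1/2 < 1, the complement has P[∩ A_i^c] ≥ 1 − 1/2 = 1/2 > 0, so some outcome avoids every A_i.

40·p = 1/2 ≈ 0.5000000; existence CERTIFIED by the union bound.


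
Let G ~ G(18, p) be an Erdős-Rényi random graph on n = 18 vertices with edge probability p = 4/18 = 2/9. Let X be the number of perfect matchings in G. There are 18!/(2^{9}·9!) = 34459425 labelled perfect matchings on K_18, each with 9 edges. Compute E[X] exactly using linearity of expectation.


K_18 has 18!/(2^{9}·9!) = 34459425 labelled perfect matchings.
For each such perfect matching H, let X_H = 1 if all 9 edges of H are present in G. Then P[X_H = 1] = p^{9} = (2/9)^{9} = 512/387420489.
By linearity: E[X] = Σ_H E[X_H] = 34459425 · p^{9} = 34459425 · 512/387420489 = 217817600/4782969.
Numerically: E[X] ≈ 45.5.

E[X] = 34459425 · (2/9)^{9} = 217817600/4782969 ≈ 45.5.


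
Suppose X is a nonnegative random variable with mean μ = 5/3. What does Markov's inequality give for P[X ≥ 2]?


μ = E[X] = 5/3, a = 2.
Markov: P[X ≥ 2] ≤ μ/a = (5/3)/2 = 5/6.
Numerically: ≈ 0.8333.
(Since a = 2 > μ = 1.6667, the bound 5/6 is < 1 and informative.)

P[X ≥ 2] ≤ 5/6 ≈ 0.8333.


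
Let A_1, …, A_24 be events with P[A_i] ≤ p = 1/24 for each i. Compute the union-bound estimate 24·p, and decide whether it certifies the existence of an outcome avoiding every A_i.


Union bound: P[∪_{i=1}^{24} A_i] ≤ Σ_i P[A_i] ≤ 24·p = 24·(1/24) = 1.
Numerically: 1 ≈ 1.000000.
Is 1 < 1? NO.
Since the bound 1 is ≥ 1, the union bound is uninformative here; it does NOT by itself certify existence.

24·p = 1 ≈ 1.000000; existence NOT certified by the union bound.


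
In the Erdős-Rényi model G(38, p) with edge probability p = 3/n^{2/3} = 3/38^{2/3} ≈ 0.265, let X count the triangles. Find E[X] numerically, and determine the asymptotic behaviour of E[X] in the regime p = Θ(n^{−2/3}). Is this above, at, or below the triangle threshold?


Number of potential triangles: C(38, 3) = 8436.
Each occurs with probability p³ ≈ (0.265)³ ≈ 1.86981e-02.
By linearity: E[X] = C(38, 3)·p³ ≈ 8436 · 1.86981e-02 ≈ 157.737.
Since α = 2/3 < 1, p = c/n^{2/3} ≫ 1/n is above the triangle threshold p ~ 1/n. Asymptotically E[X] ~ (c³/6)·n^{3(1−α)} = (3³/6)·n^{1} → ∞; triangles are abundant w.h.p.

E[X] ≈ 157.737; in regime p = Θ(1/n^{2/3}) E[X] diverges (above the triangle threshold p ~ 1/n).


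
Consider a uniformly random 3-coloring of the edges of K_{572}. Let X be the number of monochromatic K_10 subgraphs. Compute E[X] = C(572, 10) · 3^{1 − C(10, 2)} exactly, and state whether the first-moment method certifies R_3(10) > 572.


E[X] = C(572, 10) · 3^{1 − 45} = 954640815642161682606 · 3^{−44} = 954640815642161682606/984770902183611232881.
As a reduced fraction: E[X] = 106071201738017964734/109418989131512359209 ≈ 0.969404.
Is E[X] < 1? YES.
Since E[X] < 1, there exists a 3-coloring of K_{572} with no monochromatic K_10; hence R_3(10) > 572.

E[X] = 106071201738017964734/109418989131512359209 ≈ 0.969404; E[X] < 1, so R_3(10) > 572.


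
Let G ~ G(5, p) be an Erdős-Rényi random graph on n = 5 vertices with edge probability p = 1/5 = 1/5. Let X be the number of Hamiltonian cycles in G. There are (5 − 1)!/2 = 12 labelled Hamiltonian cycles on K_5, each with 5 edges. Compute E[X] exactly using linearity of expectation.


K_5 has (5 − 1)!/2 = 12 labelled Hamiltonian cycles.
For each such Hamiltonian cycle H, let X_H = 1 if all 5 edges of H are present in G. Then P[X_H = 1] = p^{5} = (1/5)^{5} = 1/3125.
By linearity of expectation: E[X] = Σ_H E[X_H] = 12 · p^{5} = 12 · 1/3125 = 12/3125.
Numerically: E[X] ≈ 0.00384.

E[X] = 12 · (1/5)^{5} = 12/3125 ≈ 0.00384.


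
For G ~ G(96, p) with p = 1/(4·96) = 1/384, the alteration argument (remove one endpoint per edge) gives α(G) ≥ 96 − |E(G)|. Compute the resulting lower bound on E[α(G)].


E[|E(G)|] = C(96, 2)·p = 4560 · (1/384) = 95/8.
E[α(G)] ≥ n − E[|E(G)|] = 96 − 95/8 = 673/8.
Numerically: ≈ 84.1250.
(This is only a lower bound; the true E[α(G)] may be larger.)

E[α(G)] ≥ 673/8 ≈ 84.1250.


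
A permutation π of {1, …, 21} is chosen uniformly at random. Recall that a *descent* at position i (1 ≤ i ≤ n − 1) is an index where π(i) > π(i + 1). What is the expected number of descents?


Write X = Σ X_I over i = 1, …, 20, with X_I the indicator of one descent.
There are 20 indicators.
For each fixed i, the pair (π(i), π(i+1)) is a uniformly random ordered pair of distinct values from {1, …, 21}; by symmetry P[π(i) > π(i+1)] = 1/2.
By linearity: E[X] = 20 · (1/2) = (21 − 1) · (1/2) = 10 ≈ 10.0000.

E[X] = 10 = 10.0000.


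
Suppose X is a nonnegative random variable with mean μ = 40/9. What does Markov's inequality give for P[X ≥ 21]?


μ = E[X] = 40/9, a = 21.
Markov: P[X ≥ 21] ≤ μ/a = (40/9)/21 = 40/189.
Numerically: ≈ 0.212.
(Since a = 21 > μ = 4.444, the bound 40/189 is < 1 and informative.)

P[X ≥ 21] ≤ 40/189 ≈ 0.212.


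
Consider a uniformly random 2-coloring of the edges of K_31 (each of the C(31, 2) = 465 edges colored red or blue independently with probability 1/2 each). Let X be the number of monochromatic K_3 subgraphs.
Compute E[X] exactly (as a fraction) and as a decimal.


Let X = Σ_S X_S over the C(31, 3) = 4495 subsets S of size 3, where X_S = 1 if the K_3 on S is monochromatic.
For a fixed S, the K_3 on S has C(3, 2) = 3 edges. P[all 3 edges red] = (1/2)^3, and likewise for blue, so P[monochromatic] = 2·(1/2)^3 = 2^{1 − 3} = 1/4.
Summing: E[X] = C(31, 3) · 2^{1 − 3} = 4495 · 1/4 = 4495/4.
Numerically: E[X] ≈ 1123.7500.

E[X] = C(31,3)·2^(1−C(3,2)) = 4495/4 ≈ 1123.7500.


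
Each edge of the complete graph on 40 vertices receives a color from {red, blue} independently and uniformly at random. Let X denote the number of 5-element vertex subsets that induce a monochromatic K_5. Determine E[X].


Let X = Σ_S X_S over the C(40, 5) = 658008 subsets S of size 5, where X_S = 1 if the K_5 on S is monochromatic.
For a fixed S, the K_5 on S has C(5, 2) = 10 edges. P[all 10 edges red] = (1/2)^10, and likewise for blue, so P[monochromatic] = 2·(1/2)^10 = 2^{1 − 10} = 1/512.
Summing: E[X] = C(40, 5) · 2^{1 − 10} = 658008 · 1/512 = 82251/64.
Numerically: E[X] ≈ 1285.1719.

E[X] = C(40,5)·2^(1−C(5,2)) = 82251/64 ≈ 1285.1719.


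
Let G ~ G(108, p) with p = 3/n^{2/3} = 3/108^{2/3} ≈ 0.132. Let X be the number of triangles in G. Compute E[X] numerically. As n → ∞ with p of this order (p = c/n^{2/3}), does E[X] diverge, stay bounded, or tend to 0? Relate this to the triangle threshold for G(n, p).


Number of potential triangles: C(108, 3) = 204156.
Each occurs with probability p³ ≈ (0.132)³ ≈ 2.31481e-03.
By linearity: E[X] = C(108, 3)·p³ ≈ 204156 · 2.31481e-03 ≈ 472.583.
Since α = 2/3 < 1, p = c/n^{2/3} ≫ 1/n is above the triangle threshold p ~ 1/n. Asymptotically E[X] ~ (c³/6)·n^{3(1−α)} = (3³/6)·n^{1} → ∞; triangles are abundant w.h.p.

E[X] ≈ 472.583; in regime p = Θ(1/n^{2/3}) E[X] diverges (above the triangle threshold p ~ 1/n).


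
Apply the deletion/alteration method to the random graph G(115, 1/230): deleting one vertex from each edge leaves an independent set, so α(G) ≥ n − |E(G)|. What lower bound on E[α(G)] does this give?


E[|E(G)|] = C(115, 2)·p = 6555 · (1/230) = 57/2.
E[α(G)] ≥ n − E[|E(G)|] = 115 − 57/2 = 173/2.
Numerically: ≈ 86.500.
(This is only a lower bound; the true E[α(G)] may be larger.)

E[α(G)] ≥ 173/2 ≈ 86.500.


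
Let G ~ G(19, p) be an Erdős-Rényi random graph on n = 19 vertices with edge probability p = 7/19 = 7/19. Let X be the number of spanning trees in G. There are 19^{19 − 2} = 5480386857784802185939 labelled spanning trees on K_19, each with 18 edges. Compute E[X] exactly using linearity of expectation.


K_19 has 19^{19 − 2} = 5480386857784802185939 labelled spanning trees.
For each such spanning tree H, let X_H = 1 if all 18 edges of H are present in G. Then P[X_H = 1] = p^{18} = (7/19)^{18} = 1628413597910449/104127350297911241532841.
By linearity: E[X] = Σ_H E[X_H] = 5480386857784802185939 · p^{18} = 5480386857784802185939 · 1628413597910449/104127350297911241532841 = 1628413597910449/19.
Numerically: E[X] ≈ 8.5706e+13.

E[X] = 5480386857784802185939 · (7/19)^{18} = 1628413597910449/19 ≈ 8.5706e+13.


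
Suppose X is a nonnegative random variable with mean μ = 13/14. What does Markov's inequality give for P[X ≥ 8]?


μ = E[X] = 13/14, a = 8.
Markov: P[X ≥ 8] ≤ μ/a = (13/14)/8 = 13/112.
Numerically: ≈ 0.1161.
(Since a = 8 > μ = 0.9286, the bound 13/112 is < 1 and informative.)

P[X ≥ 8] ≤ 13/112 ≈ 0.1161.


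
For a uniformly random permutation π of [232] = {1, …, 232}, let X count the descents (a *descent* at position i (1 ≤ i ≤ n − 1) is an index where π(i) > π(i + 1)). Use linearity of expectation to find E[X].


Write X = Σ X_I over i = 1, …, 231, with X_I the indicator of one descent.
There are 231 indicators.
For each fixed i, the pair (π(i), π(i+1)) is a uniformly random ordered pair of distinct values from {1, …, 232}; by symmetry P[π(i) > π(i+1)] = 1/2.
By linearity: E[X] = 231 · (1/2) = (232 − 1) · (1/2) = 231/2 ≈ 115.500000.

E[X] = 231/2 = 115.500000.


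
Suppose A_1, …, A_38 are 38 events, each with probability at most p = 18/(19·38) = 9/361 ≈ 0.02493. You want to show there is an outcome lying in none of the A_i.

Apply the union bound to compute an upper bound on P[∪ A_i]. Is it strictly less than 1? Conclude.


Union bound: P[∪_{i=1}^{38} A_i] ≤ Σ_i P[A_i] ≤ 38·p = 38·(9/361) = 18/19.
Numerically: 18/19 ≈ 0.94737.
Is 18/19 < 1? YES.
Since P[∪ A_i] ≤ 18/19 < 1, the complement has P[∩ A_i^c] ≥ 1 − 18/19 = 1/19 > 0, so some outcome avoids every A_i.

38·p = 18/19 ≈ 0.94737; existence CERTIFIED by the union bound.


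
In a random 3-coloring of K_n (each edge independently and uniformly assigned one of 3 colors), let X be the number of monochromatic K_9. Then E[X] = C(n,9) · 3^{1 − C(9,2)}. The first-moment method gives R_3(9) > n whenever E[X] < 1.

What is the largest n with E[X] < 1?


We need C(n, 9) · 3^{1 − 36} < 1, i.e. C(n, 9) < 3^{36 − 1} = 50031545098999707.
Check values of n near the boundary:
  n = 300: C(300, 9) = 48052241692154700; 48052241692154700 < 50031545098999707? YES
  n = 301: C(301, 9) = 49533303936090975; 49533303936090975 < 50031545098999707? YES
  n = 302: C(302, 9) = 51054804739588650; 51054804739588650 < 50031545098999707? NO
The largest n with C(n, 9) < 50031545098999707 is n = 301 (where E[X] = 16511101312030325/16677181699666569 ≈ 0.99004). Hence R_3(9) > 301, i.e. R_3(9) ≥ 302.

Largest n = 301; hence R_3(9) > 301.


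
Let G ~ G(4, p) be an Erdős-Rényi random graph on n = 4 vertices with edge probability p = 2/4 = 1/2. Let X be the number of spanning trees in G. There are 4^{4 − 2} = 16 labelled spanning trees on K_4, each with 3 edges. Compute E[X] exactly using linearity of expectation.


K_4 has 4^{4 − 2} = 16 labelled spanning trees.
For each such spanning tree H, let X_H = 1 if all 3 edges of H are present in G. Then P[X_H = 1] = p^{3} = (1/2)^{3} = 1/8.
By linearity of expectation: E[X] = Σ_H E[X_H] = 16 · p^{3} = 16 · 1/8 = 2.
Numerically: E[X] ≈ 2.

E[X] = 16 · (1/2)^{3} = 2 ≈ 2.


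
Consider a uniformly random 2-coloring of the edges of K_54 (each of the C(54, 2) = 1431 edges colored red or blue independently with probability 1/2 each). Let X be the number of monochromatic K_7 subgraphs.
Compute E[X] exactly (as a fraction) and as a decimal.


Let X = Σ_S X_S over the C(54, 7) = 177100560 subsets S of size 7, where X_S = 1 if the K_7 on S is monochromatic.
For a fixed S, the K_7 on S has C(7, 2) = 21 edges. P[all 21 edges red] = (1/2)^21, and likewise for blue, so P[monochromatic] = 2·(1/2)^21 = 2^{1 − 21} = 1/1048576.
By linearity of expectation: E[X] = C(54, 7) · 2^{1 − 21} = 177100560 · 1/1048576 = 11068785/65536.
Numerically: E[X] ≈ 168.896.

E[X] = C(54,7)·2^(1−C(7,2)) = 11068785/65536 ≈ 168.896.


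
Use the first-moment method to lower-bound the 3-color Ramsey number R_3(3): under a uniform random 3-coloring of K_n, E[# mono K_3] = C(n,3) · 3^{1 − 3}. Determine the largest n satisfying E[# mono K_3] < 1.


We need C(n, 3) · 3^{1 − 3} < 1, i.e. C(n, 3) < 3^{3 − 1} = 9.
Check values of n near the boundary:
  n = 3: C(3, 3) = 1; 1 < 9? YES
  n = 4: C(4, 3) = 4; 4 < 9? YES
  n = 5: C(5, 3) = 10; 10 < 9? NO
  n = 6: C(6, 3) = 20; 20 < 9? NO
The largest n with C(n, 3) < 9 is n = 4 (where E[X] = 4/9 ≈ 0.444444). Hence R_3(3) > 4, i.e. R_3(3) ≥ 5.

Largest n = 4; hence R_3(3) > 4.


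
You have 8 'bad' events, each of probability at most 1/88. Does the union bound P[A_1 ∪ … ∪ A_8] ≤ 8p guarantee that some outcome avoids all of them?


Union bound: P[∪_{i=1}^{8} A_i] ≤ Σ_i P[A_i] ≤ 8·p = 8·(1/88) = 1/11.
Numerically: 1/11 ≈ 0.09091.
Is 1/11 < 1? YES.
Since P[∪ A_i] ≤ 1/11 < 1, the complement has P[∩ A_i^c] ≥ 1 − 1/11 = 10/11 > 0, so some outcome avoids every A_i.

8·p = 1/11 ≈ 0.09091; existence CERTIFIED by the union bound.


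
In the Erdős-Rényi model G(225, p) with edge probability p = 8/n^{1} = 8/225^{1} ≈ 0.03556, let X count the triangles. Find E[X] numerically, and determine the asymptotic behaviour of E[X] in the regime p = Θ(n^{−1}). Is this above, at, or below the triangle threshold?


Number of potential triangles: C(225, 3) = 1873200.
Each occurs with probability p³ ≈ (0.03556)³ ≈ 4.494925e-05.
By linearity: E[X] = C(225, 3)·p³ ≈ 1873200 · 4.494925e-05 ≈ 84.1989.
Here α = 1, so p = 8/n is exactly at the triangle threshold p ~ 1/n. Asymptotically E[X] → c³/6 = 8³/6 = 256/3 ≈ 85.3333, a bounded constant. In this regime the triangle count is asymptotically Poisson(c³/6).

E[X] ≈ 84.1989; in regime p = Θ(1/n^{1}) E[X] stays bounded (at the triangle threshold p ~ 1/n).


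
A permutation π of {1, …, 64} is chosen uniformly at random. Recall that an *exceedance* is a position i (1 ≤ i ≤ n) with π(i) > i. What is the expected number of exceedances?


Write X = Σ_{i=1}^{64} X_i, where X_i = 1_{π(i) > i}.
For each fixed i, π(i) is uniform over {1, …, 64} (marginal of a uniform permutation), so P[π(i) > i] = (n − i)/n. Summing: Σ_{i=1}^{64} (n − i)/n = (0 + 1 + … + 63)/64 = 64(64 − 1)/(2·64) = (64 − 1)/2.
Hence E[X] = Σ_{i=1}^{64} (64 − i)/64 = 63/2 ≈ 31.50000.

E[X] = 63/2 = 31.50000.


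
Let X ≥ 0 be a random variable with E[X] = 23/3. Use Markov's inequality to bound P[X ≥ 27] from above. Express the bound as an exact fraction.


μ = E[X] = 23/3, a = 27.
Markov: P[X ≥ 27] ≤ μ/a = (23/3)/27 = 23/81.
Numerically: ≈ 0.2840.
(Since a = 27 > μ = 7.6667, the bound 23/81 is < 1 and informative.)

P[X ≥ 27] ≤ 23/81 ≈ 0.2840.


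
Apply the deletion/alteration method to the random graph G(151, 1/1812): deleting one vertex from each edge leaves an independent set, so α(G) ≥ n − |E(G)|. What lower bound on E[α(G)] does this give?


E[|E(G)|] = C(151, 2)·p = 11325 · (1/1812) = 25/4.
E[α(G)] ≥ n − E[|E(G)|] = 151 − 25/4 = 579/4.
Numerically: ≈ 144.75000.
(This is only a lower bound; the true E[α(G)] may be larger.)

E[α(G)] ≥ 579/4 ≈ 144.75000.


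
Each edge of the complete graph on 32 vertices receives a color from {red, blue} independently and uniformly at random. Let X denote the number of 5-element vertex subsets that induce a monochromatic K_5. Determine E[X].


Let X = Σ_S X_S over the C(32, 5) = 201376 subsets S of size 5, where X_S = 1 if the K_5 on S is monochromatic.
For a fixed S, the K_5 on S has C(5, 2) = 10 edges. P[all 10 edges red] = (1/2)^10, and likewise for blue, so P[monochromatic] = 2·(1/2)^10 = 2^{1 − 10} = 1/512.
Summing: E[X] = C(32, 5) · 2^{1 − 10} = 201376 · 1/512 = 6293/16.
Numerically: E[X] ≈ 393.31250.

E[X] = C(32,5)·2^(1−C(5,2)) = 6293/16 ≈ 393.31250.


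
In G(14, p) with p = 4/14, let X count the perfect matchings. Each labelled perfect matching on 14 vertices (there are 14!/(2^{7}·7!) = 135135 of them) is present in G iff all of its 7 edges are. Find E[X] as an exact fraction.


K_14 has 14!/(2^{7}·7!) = 135135 labelled perfect matchings.
For each such perfect matching H, let X_H = 1 if all 7 edges of H are present in G. Then P[X_H = 1] = p^{7} = (2/7)^{7} = 128/823543.
By linearity: E[X] = Σ_H E[X_H] = 135135 · p^{7} = 135135 · 128/823543 = 2471040/117649.
Numerically: E[X] ≈ 21.0035.

E[X] = 135135 · (2/7)^{7} = 2471040/117649 ≈ 21.0035.


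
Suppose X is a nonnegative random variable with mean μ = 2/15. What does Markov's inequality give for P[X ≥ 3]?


μ = E[X] = 2/15, a = 3.
Markov: P[X ≥ 3] ≤ μ/a = (2/15)/3 = 2/45.
Numerically: ≈ 0.044444.
(Since a = 3 > μ = 0.133333, the bound 2/45 is < 1 and informative.)

P[X ≥ 3] ≤ 2/45 ≈ 0.044444.


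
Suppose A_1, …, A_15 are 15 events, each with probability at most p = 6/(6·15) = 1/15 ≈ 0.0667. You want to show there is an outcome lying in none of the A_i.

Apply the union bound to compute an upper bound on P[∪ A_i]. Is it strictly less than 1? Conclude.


Union bound: P[∪_{i=1}^{15} A_i] ≤ Σ_i P[A_i] ≤ 15·p = 15·(1/15) = 1.
Numerically: 1 ≈ 1.0000.
Is 1 < 1? NO.
Since the bound 1 is ≥ 1, the union bound is uninformative here; it does NOT by itself certify existence.

15·p = 1 ≈ 1.0000; existence NOT certified by the union bound.


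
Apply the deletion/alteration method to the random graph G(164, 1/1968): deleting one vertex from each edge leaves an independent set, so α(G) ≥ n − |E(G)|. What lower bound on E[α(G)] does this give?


E[|E(G)|] = C(164, 2)·p = 13366 · (1/1968) = 163/24.
E[α(G)] ≥ n − E[|E(G)|] = 164 − 163/24 = 3773/24.
Numerically: ≈ 157.2083.
(This is only a lower bound; the true E[α(G)] may be larger.)

E[α(G)] ≥ 3773/24 ≈ 157.2083.


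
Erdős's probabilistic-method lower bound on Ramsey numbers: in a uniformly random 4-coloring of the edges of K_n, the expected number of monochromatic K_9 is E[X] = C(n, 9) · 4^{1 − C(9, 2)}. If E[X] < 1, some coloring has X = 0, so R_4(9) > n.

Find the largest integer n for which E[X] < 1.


We need C(n, 9) · 4^{1 − 36} < 1, i.e. C(n, 9) < 4^{36 − 1} = 1180591620717411303424.
Check values of n near the boundary:
  n = 911: C(911, 9) = 1144686900492291197405; 1144686900492291197405 < 1180591620717411303424? YES
  n = 912: C(912, 9) = 1156095740032081475120; 1156095740032081475120 < 1180591620717411303424? YES
  n = 913: C(913, 9) = 1167605542753639808390; 1167605542753639808390 < 1180591620717411303424? YES
  n = 914: C(914, 9) = 1179217089587653905932; 1179217089587653905932 < 1180591620717411303424? YES
  n = 915: C(915, 9) = 1190931166636537885130; 1190931166636537885130 < 1180591620717411303424? NO
The largest n with C(n, 9) < 1180591620717411303424 is n = 914 (where E[X] = 294804272396913476483/295147905179352825856 ≈ 0.9988357). Hence R_4(9) > 914, i.e. R_4(9) ≥ 915.

Largest n = 914; hence R_4(9) > 914.


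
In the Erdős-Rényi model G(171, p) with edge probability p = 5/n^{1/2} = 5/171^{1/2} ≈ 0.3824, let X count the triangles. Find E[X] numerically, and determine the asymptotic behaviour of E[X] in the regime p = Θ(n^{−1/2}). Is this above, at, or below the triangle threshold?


Number of potential triangles: C(171, 3) = 818805.
Each occurs with probability p³ ≈ (0.3824)³ ≈ 5.590052e-02.
By linearity: E[X] = C(171, 3)·p³ ≈ 818805 · 5.590052e-02 ≈ 45771.6252.
Since α = 1/2 < 1, p = c/n^{1/2} ≫ 1/n is above the triangle threshold p ~ 1/n. Asymptotically E[X] ~ (c³/6)·n^{3(1−α)} = (5³/6)·n^{1.5} → ∞; triangles are abundant w.h.p.

E[X] ≈ 45771.6252; in regime p = Θ(1/n^{1/2}) E[X] diverges (above the triangle threshold p ~ 1/n).


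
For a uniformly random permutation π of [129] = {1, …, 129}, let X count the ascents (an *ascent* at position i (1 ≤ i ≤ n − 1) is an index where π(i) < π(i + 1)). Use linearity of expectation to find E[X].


Write X = Σ X_I over i = 1, …, 128, with X_I the indicator of one ascent.
There are 128 indicators.
For each fixed i, the pair (π(i), π(i+1)) is a uniformly random ordered pair of distinct values from {1, …, 129}; by symmetry P[π(i) < π(i+1)] = 1/2.
By linearity: E[X] = 128 · (1/2) = (129 − 1) · (1/2) = 64 ≈ 64.0000.

E[X] = 64 = 64.0000.


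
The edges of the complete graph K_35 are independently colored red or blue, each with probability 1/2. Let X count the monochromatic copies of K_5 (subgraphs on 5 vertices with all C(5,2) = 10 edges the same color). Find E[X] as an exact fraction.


Let X = Σ_S X_S over the C(35, 5) = 324632 subsets S of size 5, where X_S = 1 if the K_5 on S is monochromatic.
For a fixed S, the K_5 on S has C(5, 2) = 10 edges. P[all 10 edges red] = (1/2)^10, and likewise for blue, so P[monochromatic] = 2·(1/2)^10 = 2^{1 − 10} = 1/512.
By linearity: E[X] = C(35, 5) · 2^{1 − 10} = 324632 · 1/512 = 40579/64.
Numerically: E[X] ≈ 634.0469.

E[X] = C(35,5)·2^(1−C(5,2)) = 40579/64 ≈ 634.0469.


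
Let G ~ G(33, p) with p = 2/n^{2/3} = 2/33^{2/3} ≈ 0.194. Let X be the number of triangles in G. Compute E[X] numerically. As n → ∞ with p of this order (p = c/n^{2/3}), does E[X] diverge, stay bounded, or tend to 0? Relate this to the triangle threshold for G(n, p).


Number of potential triangles: C(33, 3) = 5456.
Each occurs with probability p³ ≈ (0.194)³ ≈ 7.34619e-03.
By linearity: E[X] = C(33, 3)·p³ ≈ 5456 · 7.34619e-03 ≈ 40.081.
Since α = 2/3 < 1, p = c/n^{2/3} ≫ 1/n is above the triangle threshold p ~ 1/n. Asymptotically E[X] ~ (c³/6)·n^{3(1−α)} = (2³/6)·n^{1} → ∞; triangles are abundant w.h.p.

E[X] ≈ 40.081; in regime p = Θ(1/n^{2/3}) E[X] diverges (above the triangle threshold p ~ 1/n).


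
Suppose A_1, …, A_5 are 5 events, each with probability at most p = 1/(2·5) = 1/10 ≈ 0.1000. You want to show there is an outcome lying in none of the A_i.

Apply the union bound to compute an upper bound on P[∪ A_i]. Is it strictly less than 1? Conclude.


Union bound: P[∪_{i=1}^{5} A_i] ≤ Σ_i P[A_i] ≤ 5·p = 5·(1/10) = 1/2.
Numerically: 1/2 ≈ 0.5000.
Is 1/2 < 1? YES.
Since P[∪ A_i] ≤ 1/2 < 1, the complement has P[∩ A_i^c] ≥ 1 − 1/2 = 1/2 > 0, so some outcome avoids every A_i.

5·p = 1/2 ≈ 0.5000; existence CERTIFIED by the union bound.


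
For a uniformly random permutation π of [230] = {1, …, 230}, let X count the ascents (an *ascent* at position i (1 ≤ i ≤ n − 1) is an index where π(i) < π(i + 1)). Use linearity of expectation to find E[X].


Write X = Σ X_I over i = 1, …, 229, with X_I the indicator of one ascent.
There are 229 indicators.
For each fixed i, the pair (π(i), π(i+1)) is a uniformly random ordered pair of distinct values from {1, …, 230}; by symmetry P[π(i) < π(i+1)] = 1/2.
By linearity: E[X] = 229 · (1/2) = (230 − 1) · (1/2) = 229/2 ≈ 114.5000.

E[X] = 229/2 = 114.5000.


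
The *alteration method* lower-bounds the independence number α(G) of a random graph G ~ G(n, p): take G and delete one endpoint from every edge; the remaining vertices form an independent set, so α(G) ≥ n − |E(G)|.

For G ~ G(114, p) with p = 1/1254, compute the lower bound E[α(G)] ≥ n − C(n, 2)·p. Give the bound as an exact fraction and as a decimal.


E[|E(G)|] = C(114, 2)·p = 6441 · (1/1254) = 113/22.
E[α(G)] ≥ n − E[|E(G)|] = 114 − 113/22 = 2395/22.
Numerically: ≈ 108.86364.
(This is only a lower bound; the true E[α(G)] may be larger.)

E[α(G)] ≥ 2395/22 ≈ 108.86364.


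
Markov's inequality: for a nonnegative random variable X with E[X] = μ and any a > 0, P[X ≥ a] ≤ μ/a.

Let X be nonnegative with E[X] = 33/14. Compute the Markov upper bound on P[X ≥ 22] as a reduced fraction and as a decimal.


μ = E[X] = 33/14, a = 22.
Markov: P[X ≥ 22] ≤ μ/a = (33/14)/22 = 3/28.
Numerically: ≈ 0.107143.
(Since a = 22 > μ = 2.357143, the bound 3/28 is < 1 and informative.)

P[X ≥ 22] ≤ 3/28 ≈ 0.107143.


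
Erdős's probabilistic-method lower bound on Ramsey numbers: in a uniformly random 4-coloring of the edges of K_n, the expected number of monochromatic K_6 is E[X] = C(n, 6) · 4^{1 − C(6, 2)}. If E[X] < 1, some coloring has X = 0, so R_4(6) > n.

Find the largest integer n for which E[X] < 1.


We need C(n, 6) · 4^{1 − 15} < 1, i.e. C(n, 6) < 4^{15 − 1} = 268435456.
Check values of n near the boundary:
  n = 77: C(77, 6) = 237093780; 237093780 < 268435456? YES
  n = 78: C(78, 6) = 256851595; 256851595 < 268435456? YES
  n = 79: C(79, 6) = 277962685; 277962685 < 268435456? NO
The largest n with C(n, 6) < 268435456 is n = 78 (where E[X] = 256851595/268435456 ≈ 0.956847). Hence R_4(6) > 78, i.e. R_4(6) ≥ 79.

Largest n = 78; hence R_4(6) > 78.


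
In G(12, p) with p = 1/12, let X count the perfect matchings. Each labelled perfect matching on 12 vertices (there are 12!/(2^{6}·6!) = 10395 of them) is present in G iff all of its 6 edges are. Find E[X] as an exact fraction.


K_12 has 12!/(2^{6}·6!) = 10395 labelled perfect matchings.
For each such perfect matching H, let X_H = 1 if all 6 edges of H are present in G. Then P[X_H = 1] = p^{6} = (1/12)^{6} = 1/2985984.
By linearity: E[X] = Σ_H E[X_H] = 10395 · p^{6} = 10395 · 1/2985984 = 385/110592.
Numerically: E[X] ≈ 0.00348126.

E[X] = 10395 · (1/12)^{6} = 385/110592 ≈ 0.00348126.


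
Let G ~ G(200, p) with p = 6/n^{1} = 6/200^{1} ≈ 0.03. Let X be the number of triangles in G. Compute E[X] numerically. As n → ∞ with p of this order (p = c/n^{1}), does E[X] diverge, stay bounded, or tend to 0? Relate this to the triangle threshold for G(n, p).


Number of potential triangles: C(200, 3) = 1313400.
Each occurs with probability p³ ≈ (0.03)³ ≈ 2.70000000e-05.
By linearity: E[X] = C(200, 3)·p³ ≈ 1313400 · 2.70000000e-05 ≈ 35.461800.
Here α = 1, so p = 6/n is exactly at the triangle threshold p ~ 1/n. Asymptotically E[X] → c³/6 = 6³/6 = 36 ≈ 36.000000, a bounded constant. In this regime the triangle count is asymptotically Poisson(c³/6).

E[X] ≈ 35.461800; in regime p = Θ(1/n^{1}) E[X] stays bounded (at the triangle threshold p ~ 1/n).


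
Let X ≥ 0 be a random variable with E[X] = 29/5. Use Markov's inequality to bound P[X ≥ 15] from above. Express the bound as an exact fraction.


μ = E[X] = 29/5, a = 15.
Markov: P[X ≥ 15] ≤ μ/a = (29/5)/15 = 29/75.
Numerically: ≈ 0.38667.
(Since a = 15 > μ = 5.80000, the bound 29/75 is < 1 and informative.)

P[X ≥ 15] ≤ 29/75 ≈ 0.38667.
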